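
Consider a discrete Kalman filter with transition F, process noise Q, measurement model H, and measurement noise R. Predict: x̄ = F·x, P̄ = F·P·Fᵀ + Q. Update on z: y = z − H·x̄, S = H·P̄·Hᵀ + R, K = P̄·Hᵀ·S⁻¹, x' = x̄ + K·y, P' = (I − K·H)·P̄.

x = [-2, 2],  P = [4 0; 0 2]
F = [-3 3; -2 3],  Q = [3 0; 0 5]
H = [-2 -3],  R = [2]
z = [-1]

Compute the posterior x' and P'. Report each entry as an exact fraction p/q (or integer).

x̄ = F·x = [12, 10]
P̄ = F·P·Fᵀ + Q = [57 42; 42 39]
y = z − H·x̄ = [53]
S = H·P̄·Hᵀ + R = [1085]
K = P̄·Hᵀ·S⁻¹ = [-48/217; -201/1085]
x' = x̄ + K·y = [60/217, 197/1085]
P' = (I − K·H)·P̄ = [849/217 -534/217; -534/217 1914/1085]

x' = [60/217, 197/1085]
P' = [849/217 -534/217; -534/217 1914/1085]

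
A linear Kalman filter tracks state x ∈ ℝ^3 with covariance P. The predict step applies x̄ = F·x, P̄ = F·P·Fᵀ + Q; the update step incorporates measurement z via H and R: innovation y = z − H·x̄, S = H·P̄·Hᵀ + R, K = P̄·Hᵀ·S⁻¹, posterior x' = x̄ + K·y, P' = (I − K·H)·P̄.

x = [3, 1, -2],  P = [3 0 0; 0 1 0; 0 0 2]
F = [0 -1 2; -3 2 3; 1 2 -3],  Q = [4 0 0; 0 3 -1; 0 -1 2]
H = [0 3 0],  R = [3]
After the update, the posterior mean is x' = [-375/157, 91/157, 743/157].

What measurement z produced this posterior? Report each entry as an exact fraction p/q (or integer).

z = [2]

x̄ = F·x = [-5, -13, 11]
P̄ = F·P·Fᵀ + Q = [13 10 -14; 10 52 -24; -14 -24 27]
S = H·P̄·Hᵀ + R = [471]
K = P̄·Hᵀ·S⁻¹ = [10/157; 52/157; -24/157]
x' − x̄ = [410/157, 2132/157, -984/157] = K·y
y = (KᵀK)⁻¹·Kᵀ·(x' − x̄) = [41]
z = y + H·x̄ = [41] + [-39] = [2]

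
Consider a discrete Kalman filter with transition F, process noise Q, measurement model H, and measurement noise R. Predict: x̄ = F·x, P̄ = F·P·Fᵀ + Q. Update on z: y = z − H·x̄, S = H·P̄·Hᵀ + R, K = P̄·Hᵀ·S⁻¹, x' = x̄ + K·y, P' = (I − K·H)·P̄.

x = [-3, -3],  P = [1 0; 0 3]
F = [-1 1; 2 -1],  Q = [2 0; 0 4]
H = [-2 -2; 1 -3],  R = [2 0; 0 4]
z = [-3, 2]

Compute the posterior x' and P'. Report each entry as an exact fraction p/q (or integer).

x' = [2021/1507, -267/1507]
P' = [721/1507 -225/1507; -225/1507 413/1507]

x̄ = F·x = [0, -3]
P̄ = F·P·Fᵀ + Q = [6 -5; -5 11]
y = z − H·x̄ = [-9, -7]
S = H·P̄·Hᵀ + R = [30 34; 34 139]
K = P̄·Hᵀ·S⁻¹ = [-496/1507 349/1507; -188/1507 -366/1507]
x' = x̄ + K·y = [2021/1507, -267/1507]
P' = (I − K·H)·P̄ = [721/1507 -225/1507; -225/1507 413/1507]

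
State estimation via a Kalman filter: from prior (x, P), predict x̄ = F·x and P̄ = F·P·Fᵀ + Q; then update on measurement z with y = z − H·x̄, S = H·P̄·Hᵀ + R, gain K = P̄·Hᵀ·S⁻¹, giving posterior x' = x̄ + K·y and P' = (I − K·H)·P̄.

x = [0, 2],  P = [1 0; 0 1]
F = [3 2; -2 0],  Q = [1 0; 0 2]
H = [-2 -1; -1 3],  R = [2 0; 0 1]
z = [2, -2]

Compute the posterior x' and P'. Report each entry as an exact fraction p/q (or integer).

x' = [-7/26, -93/130]
P' = [47/130 9/130; 9/130 3/26]

x̄ = F·x = [4, 0]
P̄ = F·P·Fᵀ + Q = [14 -6; -6 6]
y = z − H·x̄ = [10, 2]
S = H·P̄·Hᵀ + R = [40 40; 40 105]
K = P̄·Hᵀ·S⁻¹ = [-103/260 -2/13; -33/260 18/65]
x' = x̄ + K·y = [-7/26, -93/130]
P' = (I − K·H)·P̄ = [47/130 9/130; 9/130 3/26]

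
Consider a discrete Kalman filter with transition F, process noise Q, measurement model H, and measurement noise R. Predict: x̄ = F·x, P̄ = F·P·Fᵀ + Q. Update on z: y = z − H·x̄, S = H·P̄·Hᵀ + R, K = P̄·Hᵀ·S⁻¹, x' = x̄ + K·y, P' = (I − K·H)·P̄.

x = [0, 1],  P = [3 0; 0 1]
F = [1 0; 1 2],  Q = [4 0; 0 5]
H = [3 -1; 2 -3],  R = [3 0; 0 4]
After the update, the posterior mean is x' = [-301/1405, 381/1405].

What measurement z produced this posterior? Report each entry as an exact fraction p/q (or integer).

z = [-1, -1]

x̄ = F·x = [0, 2]
P̄ = F·P·Fᵀ + Q = [7 3; 3 12]
S = H·P̄·Hᵀ + R = [60 45; 45 104]
K = P̄·Hᵀ·S⁻¹ = [549/1405 -34/281; 346/1405 -111/281]
x' − x̄ = [-301/1405, -2429/1405] = K·y
y = (KᵀK)⁻¹·Kᵀ·(x' − x̄) = [1, 5]
z = y + H·x̄ = [1, 5] + [-2, -6] = [-1, -1]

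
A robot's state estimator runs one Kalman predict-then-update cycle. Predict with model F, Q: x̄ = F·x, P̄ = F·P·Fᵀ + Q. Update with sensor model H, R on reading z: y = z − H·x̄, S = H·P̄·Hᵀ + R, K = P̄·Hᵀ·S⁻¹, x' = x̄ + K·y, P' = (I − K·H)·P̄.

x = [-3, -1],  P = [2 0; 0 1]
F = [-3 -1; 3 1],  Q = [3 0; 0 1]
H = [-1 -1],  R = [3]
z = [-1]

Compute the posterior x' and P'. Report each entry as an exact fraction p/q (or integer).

x̄ = F·x = [10, -10]
P̄ = F·P·Fᵀ + Q = [22 -19; -19 20]
y = z − H·x̄ = [-1]
S = H·P̄·Hᵀ + R = [7]
K = P̄·Hᵀ·S⁻¹ = [-3/7; -1/7]
x' = x̄ + K·y = [73/7, -69/7]
P' = (I − K·H)·P̄ = [145/7 -136/7; -136/7 139/7]

x' = [73/7, -69/7]
P' = [145/7 -136/7; -136/7 139/7]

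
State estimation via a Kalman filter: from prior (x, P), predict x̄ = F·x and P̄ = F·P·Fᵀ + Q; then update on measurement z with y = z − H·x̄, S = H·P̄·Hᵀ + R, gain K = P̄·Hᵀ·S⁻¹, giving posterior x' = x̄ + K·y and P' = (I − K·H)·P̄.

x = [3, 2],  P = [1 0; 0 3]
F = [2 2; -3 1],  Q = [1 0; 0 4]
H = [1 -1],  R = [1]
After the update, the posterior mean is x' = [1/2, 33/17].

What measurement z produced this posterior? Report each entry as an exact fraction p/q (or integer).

z = [-2]

x̄ = F·x = [10, -7]
P̄ = F·P·Fᵀ + Q = [17 0; 0 16]
S = H·P̄·Hᵀ + R = [34]
K = P̄·Hᵀ·S⁻¹ = [1/2; -8/17]
x' − x̄ = [-19/2, 152/17] = K·y
y = (KᵀK)⁻¹·Kᵀ·(x' − x̄) = [-19]
z = y + H·x̄ = [-19] + [17] = [-2]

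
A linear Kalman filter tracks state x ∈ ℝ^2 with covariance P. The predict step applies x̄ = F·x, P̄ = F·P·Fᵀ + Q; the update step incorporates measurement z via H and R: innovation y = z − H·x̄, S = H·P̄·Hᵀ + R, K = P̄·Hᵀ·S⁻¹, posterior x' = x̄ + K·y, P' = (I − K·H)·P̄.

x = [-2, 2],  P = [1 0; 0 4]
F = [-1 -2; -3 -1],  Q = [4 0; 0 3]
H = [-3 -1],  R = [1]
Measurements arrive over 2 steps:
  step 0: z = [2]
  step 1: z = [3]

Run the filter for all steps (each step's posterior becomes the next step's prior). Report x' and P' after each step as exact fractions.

step 0: x̄ = F·x = [-2, 4]
step 0: P̄ = F·P·Fᵀ + Q = [21 11; 11 16]
step 0: y = z − H·x̄ = [0]
step 0: S = H·P̄·Hᵀ + R = [272]
step 0: K = P̄·Hᵀ·S⁻¹ = [-37/136; -49/272]
step 0: x' = x̄ + K·y = [-2, 4]
step 0: P' = (I − K·H)·P̄ = [59/68 -317/136; -317/136 1951/272]
step 1: x̄ = F·x = [-6, 2]
step 1: P̄ = F·P·Fᵀ + Q = [412/17 43/68; 43/68 1087/272]
step 1: y = z − H·x̄ = [-13]
step 1: S = H·P̄·Hᵀ + R = [61719/272]
step 1: K = P̄·Hᵀ·S⁻¹ = [-19948/61719; -229/8817]
step 1: x' = x̄ + K·y = [-110990/61719, 20611/8817]
step 1: P' = (I − K·H)·P̄ = [32827/61719 -11219/8817; -11219/8817 33886/8817]

step 0: x' = [-2, 4], P' = [59/68 -317/136; -317/136 1951/272]
step 1: x' = [-110990/61719, 20611/8817], P' = [32827/61719 -11219/8817; -11219/8817 33886/8817]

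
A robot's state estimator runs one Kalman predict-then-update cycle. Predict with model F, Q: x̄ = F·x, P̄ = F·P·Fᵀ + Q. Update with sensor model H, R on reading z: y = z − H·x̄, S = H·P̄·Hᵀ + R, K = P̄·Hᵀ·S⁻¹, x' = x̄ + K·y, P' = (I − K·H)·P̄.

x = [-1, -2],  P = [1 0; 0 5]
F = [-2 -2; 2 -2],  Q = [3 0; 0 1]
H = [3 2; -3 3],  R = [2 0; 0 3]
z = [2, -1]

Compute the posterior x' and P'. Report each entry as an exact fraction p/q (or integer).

x̄ = F·x = [6, 2]
P̄ = F·P·Fᵀ + Q = [27 16; 16 25]
y = z − H·x̄ = [-20, 11]
S = H·P̄·Hᵀ + R = [537 -45; -45 183]
K = P̄·Hᵀ·S⁻¹ = [3199/16041 -702/5347; 6383/32082 2101/10694]
x' = x̄ + K·y = [9100/16041, 5837/32082]
P' = (I − K·H)·P̄ = [2122/16041 16/16041; 16/16041 6335/32082]

x' = [9100/16041, 5837/32082]
P' = [2122/16041 16/16041; 16/16041 6335/32082]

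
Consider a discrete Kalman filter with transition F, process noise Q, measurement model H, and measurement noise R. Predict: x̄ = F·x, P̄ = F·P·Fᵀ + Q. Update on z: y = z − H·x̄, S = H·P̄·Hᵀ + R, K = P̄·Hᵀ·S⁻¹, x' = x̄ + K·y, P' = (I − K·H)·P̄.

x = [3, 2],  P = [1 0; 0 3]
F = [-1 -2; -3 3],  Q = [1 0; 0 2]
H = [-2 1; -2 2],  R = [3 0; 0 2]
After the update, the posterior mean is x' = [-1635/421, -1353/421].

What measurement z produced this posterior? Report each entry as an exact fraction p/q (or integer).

z = [3, 2]

x̄ = F·x = [-7, -3]
P̄ = F·P·Fᵀ + Q = [14 -15; -15 38]
S = H·P̄·Hᵀ + R = [157 222; 222 330]
K = P̄·Hᵀ·S⁻¹ = [-219/421 220/1263; -182/421 773/1263]
x' − x̄ = [1312/421, -90/421] = K·y
y = (KᵀK)⁻¹·Kᵀ·(x' − x̄) = [-8, -6]
z = y + H·x̄ = [-8, -6] + [11, 8] = [3, 2]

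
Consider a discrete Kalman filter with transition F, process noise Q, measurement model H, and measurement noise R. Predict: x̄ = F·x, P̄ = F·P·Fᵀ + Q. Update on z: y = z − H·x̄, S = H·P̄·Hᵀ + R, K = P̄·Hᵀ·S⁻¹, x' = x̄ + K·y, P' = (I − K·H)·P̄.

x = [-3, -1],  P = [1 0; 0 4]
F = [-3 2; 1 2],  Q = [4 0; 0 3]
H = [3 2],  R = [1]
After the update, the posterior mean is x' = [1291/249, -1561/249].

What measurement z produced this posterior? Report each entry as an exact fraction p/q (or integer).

z = [3]

x̄ = F·x = [7, -5]
P̄ = F·P·Fᵀ + Q = [29 13; 13 20]
S = H·P̄·Hᵀ + R = [498]
K = P̄·Hᵀ·S⁻¹ = [113/498; 79/498]
x' − x̄ = [-452/249, -316/249] = K·y
y = (KᵀK)⁻¹·Kᵀ·(x' − x̄) = [-8]
z = y + H·x̄ = [-8] + [11] = [3]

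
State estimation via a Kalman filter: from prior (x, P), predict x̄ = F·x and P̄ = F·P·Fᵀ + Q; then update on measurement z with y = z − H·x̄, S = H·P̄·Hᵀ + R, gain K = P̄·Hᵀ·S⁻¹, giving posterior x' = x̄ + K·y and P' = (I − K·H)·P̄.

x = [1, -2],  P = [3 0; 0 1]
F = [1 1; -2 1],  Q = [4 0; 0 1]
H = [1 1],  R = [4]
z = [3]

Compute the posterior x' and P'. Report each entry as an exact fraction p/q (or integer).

x̄ = F·x = [-1, -4]
P̄ = F·P·Fᵀ + Q = [8 -5; -5 14]
y = z − H·x̄ = [8]
S = H·P̄·Hᵀ + R = [16]
K = P̄·Hᵀ·S⁻¹ = [3/16; 9/16]
x' = x̄ + K·y = [1/2, 1/2]
P' = (I − K·H)·P̄ = [119/16 -107/16; -107/16 143/16]

x' = [1/2, 1/2]
P' = [119/16 -107/16; -107/16 143/16]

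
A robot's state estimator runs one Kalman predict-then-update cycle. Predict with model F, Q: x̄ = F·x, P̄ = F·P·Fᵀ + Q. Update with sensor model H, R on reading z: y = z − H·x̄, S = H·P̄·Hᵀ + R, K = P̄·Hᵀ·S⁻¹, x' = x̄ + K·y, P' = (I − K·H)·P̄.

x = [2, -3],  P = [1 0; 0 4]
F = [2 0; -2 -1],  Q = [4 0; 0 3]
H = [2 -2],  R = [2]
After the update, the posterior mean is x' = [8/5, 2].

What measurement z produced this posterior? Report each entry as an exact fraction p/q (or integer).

x̄ = F·x = [4, -1]
P̄ = F·P·Fᵀ + Q = [8 -4; -4 11]
S = H·P̄·Hᵀ + R = [110]
K = P̄·Hᵀ·S⁻¹ = [12/55; -3/11]
x' − x̄ = [-12/5, 3] = K·y
y = (KᵀK)⁻¹·Kᵀ·(x' − x̄) = [-11]
z = y + H·x̄ = [-11] + [10] = [-1]

z = [-1]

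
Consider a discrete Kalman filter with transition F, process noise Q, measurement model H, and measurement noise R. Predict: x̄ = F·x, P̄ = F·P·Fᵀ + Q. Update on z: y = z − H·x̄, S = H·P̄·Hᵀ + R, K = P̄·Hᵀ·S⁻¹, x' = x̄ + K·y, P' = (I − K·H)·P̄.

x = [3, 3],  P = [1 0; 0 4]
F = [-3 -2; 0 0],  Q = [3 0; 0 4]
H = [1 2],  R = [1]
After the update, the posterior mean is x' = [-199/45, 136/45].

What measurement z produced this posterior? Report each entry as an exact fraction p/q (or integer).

x̄ = F·x = [-15, 0]
P̄ = F·P·Fᵀ + Q = [28 0; 0 4]
S = H·P̄·Hᵀ + R = [45]
K = P̄·Hᵀ·S⁻¹ = [28/45; 8/45]
x' − x̄ = [476/45, 136/45] = K·y
y = (KᵀK)⁻¹·Kᵀ·(x' − x̄) = [17]
z = y + H·x̄ = [17] + [-15] = [2]

z = [2]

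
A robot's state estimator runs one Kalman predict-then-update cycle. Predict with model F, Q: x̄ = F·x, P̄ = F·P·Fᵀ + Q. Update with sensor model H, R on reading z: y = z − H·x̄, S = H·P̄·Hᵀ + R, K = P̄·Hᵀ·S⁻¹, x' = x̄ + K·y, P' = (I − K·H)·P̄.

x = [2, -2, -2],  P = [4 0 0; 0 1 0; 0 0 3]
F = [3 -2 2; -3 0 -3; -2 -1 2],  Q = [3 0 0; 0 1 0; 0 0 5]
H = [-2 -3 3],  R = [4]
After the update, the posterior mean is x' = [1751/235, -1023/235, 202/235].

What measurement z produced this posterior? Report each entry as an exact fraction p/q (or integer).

x̄ = F·x = [6, 0, -6]
P̄ = F·P·Fᵀ + Q = [55 -54 -10; -54 64 6; -10 6 34]
S = H·P̄·Hᵀ + R = [470]
K = P̄·Hᵀ·S⁻¹ = [11/235; -33/235; 52/235]
x' − x̄ = [341/235, -1023/235, 1612/235] = K·y
y = (KᵀK)⁻¹·Kᵀ·(x' − x̄) = [31]
z = y + H·x̄ = [31] + [-30] = [1]

z = [1]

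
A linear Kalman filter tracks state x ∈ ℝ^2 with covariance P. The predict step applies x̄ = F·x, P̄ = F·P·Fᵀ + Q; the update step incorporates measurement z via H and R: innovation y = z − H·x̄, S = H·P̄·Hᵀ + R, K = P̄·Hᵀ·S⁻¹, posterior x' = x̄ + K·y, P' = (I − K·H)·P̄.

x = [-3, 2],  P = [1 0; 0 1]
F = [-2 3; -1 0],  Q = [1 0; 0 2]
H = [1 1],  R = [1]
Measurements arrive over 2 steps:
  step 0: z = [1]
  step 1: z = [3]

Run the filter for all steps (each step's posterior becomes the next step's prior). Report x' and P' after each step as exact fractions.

step 0: x̄ = F·x = [12, 3]
step 0: P̄ = F·P·Fᵀ + Q = [14 2; 2 3]
step 0: y = z − H·x̄ = [-14]
step 0: S = H·P̄·Hᵀ + R = [22]
step 0: K = P̄·Hᵀ·S⁻¹ = [8/11; 5/22]
step 0: x' = x̄ + K·y = [20/11, -2/11]
step 0: P' = (I − K·H)·P̄ = [26/11 -18/11; -18/11 41/22]
step 1: x̄ = F·x = [-46/11, -20/11]
step 1: P̄ = F·P·Fᵀ + Q = [1031/22 106/11; 106/11 48/11]
step 1: y = z − H·x̄ = [9]
step 1: S = H·P̄·Hᵀ + R = [143/2]
step 1: K = P̄·Hᵀ·S⁻¹ = [113/143; 28/143]
step 1: x' = x̄ + K·y = [419/143, -8/143]
step 1: P' = (I − K·H)·P̄ = [317/143 -204/143; -204/143 232/143]

step 0: x' = [20/11, -2/11], P' = [26/11 -18/11; -18/11 41/22]
step 1: x' = [419/143, -8/143], P' = [317/143 -204/143; -204/143 232/143]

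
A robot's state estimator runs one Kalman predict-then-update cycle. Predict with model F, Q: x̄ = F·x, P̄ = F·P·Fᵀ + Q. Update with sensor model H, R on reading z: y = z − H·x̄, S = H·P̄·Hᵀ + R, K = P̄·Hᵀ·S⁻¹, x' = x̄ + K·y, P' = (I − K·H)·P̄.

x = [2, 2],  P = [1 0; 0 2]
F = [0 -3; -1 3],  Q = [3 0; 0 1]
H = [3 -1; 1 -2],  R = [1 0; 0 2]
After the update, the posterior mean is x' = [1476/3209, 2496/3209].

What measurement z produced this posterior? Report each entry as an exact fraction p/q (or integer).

z = [1, -2]

x̄ = F·x = [-6, 4]
P̄ = F·P·Fᵀ + Q = [21 -18; -18 20]
S = H·P̄·Hᵀ + R = [318 229; 229 175]
K = P̄·Hᵀ·S⁻¹ = [1122/3209 -423/3209; 332/3209 -1498/3209]
x' − x̄ = [20730/3209, -10340/3209] = K·y
y = (KᵀK)⁻¹·Kᵀ·(x' − x̄) = [23, 12]
z = y + H·x̄ = [23, 12] + [-22, -14] = [1, -2]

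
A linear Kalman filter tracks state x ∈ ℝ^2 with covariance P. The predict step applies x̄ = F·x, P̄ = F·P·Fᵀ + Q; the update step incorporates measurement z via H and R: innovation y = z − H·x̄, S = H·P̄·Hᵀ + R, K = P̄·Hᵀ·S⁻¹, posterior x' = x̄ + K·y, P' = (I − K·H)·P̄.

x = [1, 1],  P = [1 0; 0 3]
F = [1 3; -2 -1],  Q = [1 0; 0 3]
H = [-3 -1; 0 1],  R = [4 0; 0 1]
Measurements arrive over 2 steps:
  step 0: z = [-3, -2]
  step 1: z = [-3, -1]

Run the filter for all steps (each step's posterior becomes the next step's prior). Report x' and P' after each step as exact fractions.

step 0: x̄ = F·x = [4, -3]
step 0: P̄ = F·P·Fᵀ + Q = [29 -11; -11 10]
step 0: y = z − H·x̄ = [6, 1]
step 0: S = H·P̄·Hᵀ + R = [209 23; 23 11]
step 0: K = P̄·Hᵀ·S⁻¹ = [-583/1770 -551/1770; 23/1770 1561/1770]
step 0: x' = x̄ + K·y = [3031/1770, -3611/1770]
step 0: P' = (I − K·H)·P̄ = [961/1770 -551/1770; -551/1770 1561/1770]
step 1: x̄ = F·x = [-3901/885, -817/590]
step 1: P̄ = F·P·Fᵀ + Q = [6737/885 -458/295; -458/295 2837/590]
step 1: y = z − H·x̄ = [-10389/590, 227/590]
step 1: S = H·P̄·Hᵀ + R = [40123/590 -89/590; -89/590 3427/590]
step 1: K = P̄·Hᵀ·S⁻¹ = [-73081/233040 -64187/233040; -89/233040 192917/233040]
step 1: x' = x̄ + K·y = [7831/7768, -24691/23304]
step 1: P' = (I − K·H)·P̄ = [118837/233040 -64187/233040; -64187/233040 192917/233040]

step 0: x' = [3031/1770, -3611/1770], P' = [961/1770 -551/1770; -551/1770 1561/1770]
step 1: x' = [7831/7768, -24691/23304], P' = [118837/233040 -64187/233040; -64187/233040 192917/233040]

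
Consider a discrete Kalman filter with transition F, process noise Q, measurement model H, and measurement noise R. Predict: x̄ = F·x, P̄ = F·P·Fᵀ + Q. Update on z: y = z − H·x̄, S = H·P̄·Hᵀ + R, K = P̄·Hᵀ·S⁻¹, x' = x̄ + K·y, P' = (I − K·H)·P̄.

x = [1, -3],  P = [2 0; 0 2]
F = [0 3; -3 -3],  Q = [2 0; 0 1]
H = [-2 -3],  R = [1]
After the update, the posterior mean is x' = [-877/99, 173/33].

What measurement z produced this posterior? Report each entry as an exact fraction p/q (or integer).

x̄ = F·x = [-9, 6]
P̄ = F·P·Fᵀ + Q = [20 -18; -18 37]
S = H·P̄·Hᵀ + R = [198]
K = P̄·Hᵀ·S⁻¹ = [7/99; -25/66]
x' − x̄ = [14/99, -25/33] = K·y
y = (KᵀK)⁻¹·Kᵀ·(x' − x̄) = [2]
z = y + H·x̄ = [2] + [0] = [2]

z = [2]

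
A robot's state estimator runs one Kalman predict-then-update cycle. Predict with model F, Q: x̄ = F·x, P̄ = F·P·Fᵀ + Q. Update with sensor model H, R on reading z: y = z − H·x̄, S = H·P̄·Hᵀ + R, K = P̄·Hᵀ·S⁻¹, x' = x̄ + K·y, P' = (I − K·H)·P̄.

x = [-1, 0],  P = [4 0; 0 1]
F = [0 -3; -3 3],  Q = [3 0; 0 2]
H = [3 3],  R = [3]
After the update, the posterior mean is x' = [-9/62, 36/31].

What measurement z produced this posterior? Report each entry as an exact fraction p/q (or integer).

z = [3]

x̄ = F·x = [0, 3]
P̄ = F·P·Fᵀ + Q = [12 -9; -9 47]
S = H·P̄·Hᵀ + R = [372]
K = P̄·Hᵀ·S⁻¹ = [3/124; 19/62]
x' − x̄ = [-9/62, -57/31] = K·y
y = (KᵀK)⁻¹·Kᵀ·(x' − x̄) = [-6]
z = y + H·x̄ = [-6] + [9] = [3]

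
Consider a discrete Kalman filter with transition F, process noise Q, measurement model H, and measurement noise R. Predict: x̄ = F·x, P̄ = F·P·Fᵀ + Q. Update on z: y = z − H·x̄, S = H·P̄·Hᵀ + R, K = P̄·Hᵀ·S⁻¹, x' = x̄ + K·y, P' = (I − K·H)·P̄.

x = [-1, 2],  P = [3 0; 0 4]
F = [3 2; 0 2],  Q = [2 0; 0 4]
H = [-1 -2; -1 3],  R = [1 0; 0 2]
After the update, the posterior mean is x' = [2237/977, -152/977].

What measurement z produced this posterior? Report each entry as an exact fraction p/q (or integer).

z = [-2, -3]

x̄ = F·x = [1, 4]
P̄ = F·P·Fᵀ + Q = [45 16; 16 20]
S = H·P̄·Hᵀ + R = [190 -91; -91 131]
K = P̄·Hᵀ·S⁻¹ = [-9814/16609 -6437/16609; -196/977 192/977]
x' − x̄ = [1260/977, -4060/977] = K·y
y = (KᵀK)⁻¹·Kᵀ·(x' − x̄) = [7, -14]
z = y + H·x̄ = [7, -14] + [-9, 11] = [-2, -3]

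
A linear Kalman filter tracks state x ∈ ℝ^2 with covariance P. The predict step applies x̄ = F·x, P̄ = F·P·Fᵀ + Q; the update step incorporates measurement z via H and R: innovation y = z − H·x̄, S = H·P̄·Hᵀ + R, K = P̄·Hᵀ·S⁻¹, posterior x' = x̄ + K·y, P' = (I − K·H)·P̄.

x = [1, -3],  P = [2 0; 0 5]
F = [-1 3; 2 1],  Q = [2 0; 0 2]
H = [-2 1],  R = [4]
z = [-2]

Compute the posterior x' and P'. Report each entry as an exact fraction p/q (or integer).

x̄ = F·x = [-10, -1]
P̄ = F·P·Fᵀ + Q = [49 11; 11 15]
y = z − H·x̄ = [-21]
S = H·P̄·Hᵀ + R = [171]
K = P̄·Hᵀ·S⁻¹ = [-29/57; -7/171]
x' = x̄ + K·y = [13/19, -8/57]
P' = (I − K·H)·P̄ = [90/19 424/57; 424/57 2516/171]

x' = [13/19, -8/57]
P' = [90/19 424/57; 424/57 2516/171]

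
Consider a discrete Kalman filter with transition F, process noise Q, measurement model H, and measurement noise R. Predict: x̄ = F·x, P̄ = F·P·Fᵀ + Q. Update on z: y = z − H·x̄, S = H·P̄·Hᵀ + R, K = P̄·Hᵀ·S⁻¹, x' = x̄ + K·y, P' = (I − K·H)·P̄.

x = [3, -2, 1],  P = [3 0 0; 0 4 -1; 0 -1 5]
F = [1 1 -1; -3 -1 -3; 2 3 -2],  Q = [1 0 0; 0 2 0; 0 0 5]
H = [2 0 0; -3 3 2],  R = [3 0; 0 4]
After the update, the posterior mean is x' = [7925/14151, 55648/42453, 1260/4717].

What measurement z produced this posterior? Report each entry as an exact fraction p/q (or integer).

x̄ = F·x = [0, -10, -2]
P̄ = F·P·Fᵀ + Q = [15 4 33; 4 72 7; 33 7 85]
S = H·P̄·Hᵀ + R = [63 66; 66 743]
K = P̄·Hᵀ·S⁻¹ = [6704/14151 11/4717; -8444/42453 4402/14151; 4774/4717 160/4717]
x' − x̄ = [7925/14151, 480178/42453, 10694/4717] = K·y
y = (KᵀK)⁻¹·Kᵀ·(x' − x̄) = [1, 37]
z = y + H·x̄ = [1, 37] + [0, -34] = [1, 3]

z = [1, 3]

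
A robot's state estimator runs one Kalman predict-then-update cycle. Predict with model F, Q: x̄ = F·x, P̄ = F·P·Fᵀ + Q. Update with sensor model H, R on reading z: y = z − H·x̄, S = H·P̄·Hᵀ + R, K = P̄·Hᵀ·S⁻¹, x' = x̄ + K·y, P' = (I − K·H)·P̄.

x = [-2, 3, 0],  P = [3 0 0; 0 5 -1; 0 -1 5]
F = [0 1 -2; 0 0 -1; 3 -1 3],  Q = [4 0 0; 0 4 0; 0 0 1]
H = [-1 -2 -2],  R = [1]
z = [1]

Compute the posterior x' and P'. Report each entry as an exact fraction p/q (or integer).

x̄ = F·x = [3, 0, -9]
P̄ = F·P·Fᵀ + Q = [33 11 -40; 11 9 -16; -40 -16 84]
y = z − H·x̄ = [-14]
S = H·P̄·Hᵀ + R = [162]
K = P̄·Hᵀ·S⁻¹ = [25/162; 1/54; -16/27]
x' = x̄ + K·y = [68/81, -7/27, -19/27]
P' = (I − K·H)·P̄ = [4721/162 569/54 -680/27; 569/54 161/18 -128/9; -680/27 -128/9 244/9]

x' = [68/81, -7/27, -19/27]
P' = [4721/162 569/54 -680/27; 569/54 161/18 -128/9; -680/27 -128/9 244/9]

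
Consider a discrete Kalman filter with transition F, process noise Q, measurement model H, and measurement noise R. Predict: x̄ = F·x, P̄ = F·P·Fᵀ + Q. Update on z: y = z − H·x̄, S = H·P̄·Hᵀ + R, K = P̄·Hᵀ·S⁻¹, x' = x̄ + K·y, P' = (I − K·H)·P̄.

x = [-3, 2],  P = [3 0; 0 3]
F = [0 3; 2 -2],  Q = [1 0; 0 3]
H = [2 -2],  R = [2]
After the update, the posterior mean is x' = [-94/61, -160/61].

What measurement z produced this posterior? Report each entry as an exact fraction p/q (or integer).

x̄ = F·x = [6, -10]
P̄ = F·P·Fᵀ + Q = [28 -18; -18 27]
S = H·P̄·Hᵀ + R = [366]
K = P̄·Hᵀ·S⁻¹ = [46/183; -15/61]
x' − x̄ = [-460/61, 450/61] = K·y
y = (KᵀK)⁻¹·Kᵀ·(x' − x̄) = [-30]
z = y + H·x̄ = [-30] + [32] = [2]

z = [2]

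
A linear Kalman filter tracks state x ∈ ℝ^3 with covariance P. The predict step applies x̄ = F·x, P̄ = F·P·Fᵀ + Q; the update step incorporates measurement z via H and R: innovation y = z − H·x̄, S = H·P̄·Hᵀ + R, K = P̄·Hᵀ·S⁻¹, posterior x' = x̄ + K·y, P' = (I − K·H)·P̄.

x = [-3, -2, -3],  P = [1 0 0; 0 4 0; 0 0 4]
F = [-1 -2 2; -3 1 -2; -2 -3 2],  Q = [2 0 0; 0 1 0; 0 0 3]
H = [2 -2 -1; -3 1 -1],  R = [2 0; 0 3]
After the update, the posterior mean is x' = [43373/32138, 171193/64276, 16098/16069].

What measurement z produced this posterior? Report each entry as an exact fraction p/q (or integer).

x̄ = F·x = [1, 13, 6]
P̄ = F·P·Fᵀ + Q = [35 -21 42; -21 30 -22; 42 -22 59]
S = H·P̄·Hᵀ + R = [233 -359; -359 829]
K = P̄·Hᵀ·S⁻¹ = [-1141/32138 -7007/32138; -25035/64276 -1925/64276; -4278/16069 -5865/16069]
x' − x̄ = [11235/32138, -664395/64276, -80316/16069] = K·y
y = (KᵀK)⁻¹·Kᵀ·(x' − x̄) = [27, -6]
z = y + H·x̄ = [27, -6] + [-30, 4] = [-3, -2]

z = [-3, -2]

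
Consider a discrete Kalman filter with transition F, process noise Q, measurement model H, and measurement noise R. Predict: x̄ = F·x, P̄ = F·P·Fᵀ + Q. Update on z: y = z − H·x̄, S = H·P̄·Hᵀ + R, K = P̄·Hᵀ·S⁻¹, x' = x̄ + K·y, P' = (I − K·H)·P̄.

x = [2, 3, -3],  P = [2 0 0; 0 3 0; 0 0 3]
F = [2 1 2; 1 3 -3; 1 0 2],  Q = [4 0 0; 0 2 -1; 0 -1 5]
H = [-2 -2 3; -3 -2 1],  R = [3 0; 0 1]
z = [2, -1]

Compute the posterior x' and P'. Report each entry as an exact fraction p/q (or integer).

x' = [-25475/67481, 125898/67481, 105750/67481]
P' = [186485/67481 -289106/67481 -46931/67481; -289106/67481 490463/67481 112937/67481; -46931/67481 112937/67481 66212/67481]

x̄ = F·x = [1, 20, -4]
P̄ = F·P·Fᵀ + Q = [27 -5 16; -5 58 -17; 16 -17 19]
y = z − H·x̄ = [56, 46]
S = H·P̄·Hᵀ + R = [486 361; 361 407]
K = P̄·Hᵀ·S⁻¹ = [21483/67481 -28174/67481; -21301/67481 -671/67481; 22208/67481 -18869/67481]
x' = x̄ + K·y = [-25475/67481, 125898/67481, 105750/67481]
P' = (I − K·H)·P̄ = [186485/67481 -289106/67481 -46931/67481; -289106/67481 490463/67481 112937/67481; -46931/67481 112937/67481 66212/67481]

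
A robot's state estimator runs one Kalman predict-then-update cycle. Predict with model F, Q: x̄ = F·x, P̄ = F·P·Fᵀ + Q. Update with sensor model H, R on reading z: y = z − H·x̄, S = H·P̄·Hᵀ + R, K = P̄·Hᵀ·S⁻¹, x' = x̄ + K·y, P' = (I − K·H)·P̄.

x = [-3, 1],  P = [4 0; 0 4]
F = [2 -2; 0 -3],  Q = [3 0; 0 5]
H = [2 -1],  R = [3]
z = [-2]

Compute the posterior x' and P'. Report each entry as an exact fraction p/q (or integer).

x' = [-9/4, -17/8]
P' = [241/22 895/44; 895/44 3559/88]

x̄ = F·x = [-8, -3]
P̄ = F·P·Fᵀ + Q = [35 24; 24 41]
y = z − H·x̄ = [11]
S = H·P̄·Hᵀ + R = [88]
K = P̄·Hᵀ·S⁻¹ = [23/44; 7/88]
x' = x̄ + K·y = [-9/4, -17/8]
P' = (I − K·H)·P̄ = [241/22 895/44; 895/44 3559/88]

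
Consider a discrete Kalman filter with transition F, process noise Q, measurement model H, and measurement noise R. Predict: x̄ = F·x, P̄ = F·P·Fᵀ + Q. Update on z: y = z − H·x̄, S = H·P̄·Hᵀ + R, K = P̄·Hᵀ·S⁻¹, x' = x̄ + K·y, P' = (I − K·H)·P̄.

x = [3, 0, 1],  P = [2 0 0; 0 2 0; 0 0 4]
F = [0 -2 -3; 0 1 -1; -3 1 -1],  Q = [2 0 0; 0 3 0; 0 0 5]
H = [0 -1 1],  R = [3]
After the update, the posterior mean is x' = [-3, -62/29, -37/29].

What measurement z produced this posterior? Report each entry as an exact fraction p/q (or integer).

x̄ = F·x = [-3, -1, -10]
P̄ = F·P·Fᵀ + Q = [46 8 8; 8 9 6; 8 6 29]
S = H·P̄·Hᵀ + R = [29]
K = P̄·Hᵀ·S⁻¹ = [0; -3/29; 23/29]
x' − x̄ = [0, -33/29, 253/29] = K·y
y = (KᵀK)⁻¹·Kᵀ·(x' − x̄) = [11]
z = y + H·x̄ = [11] + [-9] = [2]

z = [2]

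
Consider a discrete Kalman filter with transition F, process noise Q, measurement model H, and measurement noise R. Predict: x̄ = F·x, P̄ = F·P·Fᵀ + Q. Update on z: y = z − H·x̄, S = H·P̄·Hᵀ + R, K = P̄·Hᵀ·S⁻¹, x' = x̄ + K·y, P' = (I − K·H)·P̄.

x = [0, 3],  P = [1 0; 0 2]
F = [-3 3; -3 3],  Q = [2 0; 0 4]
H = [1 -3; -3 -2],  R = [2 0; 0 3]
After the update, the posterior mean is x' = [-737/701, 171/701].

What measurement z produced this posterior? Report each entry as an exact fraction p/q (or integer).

z = [-2, 3]

x̄ = F·x = [9, 9]
P̄ = F·P·Fᵀ + Q = [29 27; 27 31]
S = H·P̄·Hᵀ + R = [148 288; 288 712]
K = P̄·Hᵀ·S⁻¹ = [112/701 -1473/5608; -363/1402 -539/5608]
x' − x̄ = [-7046/701, -6138/701] = K·y
y = (KᵀK)⁻¹·Kᵀ·(x' − x̄) = [16, 48]
z = y + H·x̄ = [16, 48] + [-18, -45] = [-2, 3]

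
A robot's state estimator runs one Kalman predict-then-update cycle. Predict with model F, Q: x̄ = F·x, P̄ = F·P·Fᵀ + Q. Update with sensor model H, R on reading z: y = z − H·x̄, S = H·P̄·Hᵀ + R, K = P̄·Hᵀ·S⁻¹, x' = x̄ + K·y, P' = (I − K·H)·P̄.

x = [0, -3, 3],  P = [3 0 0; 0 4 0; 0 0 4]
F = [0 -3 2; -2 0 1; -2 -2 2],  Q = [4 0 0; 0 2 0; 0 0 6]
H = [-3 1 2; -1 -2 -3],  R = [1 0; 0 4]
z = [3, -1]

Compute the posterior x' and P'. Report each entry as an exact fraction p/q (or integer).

x̄ = F·x = [15, 3, 12]
P̄ = F·P·Fᵀ + Q = [56 8 40; 8 18 20; 40 20 50]
y = z − H·x̄ = [21, 56]
S = H·P̄·Hᵀ + R = [275 12; 12 1094]
K = P̄·Hᵀ·S⁻¹ = [-42608/150353 -25920/150353; 2746/21479 -2072/21479; 1380/150353 -31625/150353]
x' = x̄ + K·y = [-12999/21479, 6071/21479, 8888/21479]
P' = (I − K·H)·P̄ = [34488/150353 -6312/21479 52520/150353; -6312/21479 77770/21479 -46980/21479; 52520/150353 -46980/21479 243900/150353]

x' = [-12999/21479, 6071/21479, 8888/21479]
P' = [34488/150353 -6312/21479 52520/150353; -6312/21479 77770/21479 -46980/21479; 52520/150353 -46980/21479 243900/150353]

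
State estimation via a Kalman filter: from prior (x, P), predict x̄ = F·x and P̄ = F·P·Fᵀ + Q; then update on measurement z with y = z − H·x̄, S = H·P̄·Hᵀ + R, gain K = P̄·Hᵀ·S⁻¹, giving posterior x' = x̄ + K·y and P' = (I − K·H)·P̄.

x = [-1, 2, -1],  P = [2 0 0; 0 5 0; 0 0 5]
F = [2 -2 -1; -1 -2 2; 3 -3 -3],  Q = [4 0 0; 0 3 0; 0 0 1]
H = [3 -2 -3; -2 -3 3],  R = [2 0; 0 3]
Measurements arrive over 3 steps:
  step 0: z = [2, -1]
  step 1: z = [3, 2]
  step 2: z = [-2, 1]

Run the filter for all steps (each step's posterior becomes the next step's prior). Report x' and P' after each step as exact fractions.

step 0: x̄ = F·x = [-5, -5, -6]
step 0: P̄ = F·P·Fᵀ + Q = [37 6 57; 6 45 -6; 57 -6 109]
step 0: y = z − H·x̄ = [-11, -8]
step 0: S = H·P̄·Hᵀ + R = [326 -126; -126 1033]
step 0: K = P̄·Hᵀ·S⁻¹ = [-32211/160441 8341/160441; -38286/160441 -30297/160441; -59823/160441 28581/160441]
step 0: x' = x̄ + K·y = [-514612/160441, -138683/160441, -533241/160441]
step 0: P' = (I − K·H)·P̄ = [2958186/160441 599517/160441 2579982/160441; 599517/160441 153396/160441 522777/160441; 2579982/160441 522777/160441 2271346/160441]
step 1: x̄ = F·x = [-218617/160441, -274504/160441, 471936/160441]
step 1: P̄ = F·P·Fᵀ + Q = [2334482/160441 809842/160441 -225519/160441; 809842/160441 1034401/160441 -160971/160441; -225519/160441 -160971/160441 785797/160441]
step 1: y = z − H·x̄ = [2003974/160441, -2355672/160441]
step 1: S = H·P̄·Hᵀ + R = [24950583/160441 -22787567/160441; -22787567/160441 41522843/160441]
step 1: K = P̄·Hᵀ·S⁻¹ = [116035287/805196195 -87091252/805196195; -521047049/3220784780 -689744581/3220784780; -58601796/805196195 31664106/805196195]
step 1: x' = x̄ + K·y = [1630883287/805196195, -945740327/1610392390, 1171610424/805196195]
step 1: P' = (I − K·H)·P̄ = [3112462473/805196195 628333131/805196195 2616216861/805196195; 628333131/805196195 1124932073/3220784780 527685627/805196195; 2616216861/805196195 527685627/805196195 2303494307/805196195]
step 2: x̄ = F·x = [3035896477/805196195, 1658077888/805196195, 5592858159/1610392390]
step 2: P̄ = F·P·Fᵀ + Q = [5718271068/805196195 1062065302/805196195 1871754381/1610392390; 1062065302/805196195 3693940423/805196195 379994409/1610392390; 1871754381/1610392390 379994409/1610392390 12705383237/3220784780]
step 2: y = z − H·x̄ = [1974722387/1610392390, 6923871149/1610392390]
step 2: S = H·P̄·Hᵀ + R = [276508397513/3220784780 -125741092769/3220784780; -125741092769/3220784780 340862226417/3220784780]
step 2: K = P̄·Hᵀ·S⁻¹ = [1664645216313/12177225574901 -1074294919705/12177225574901; -3993242597207/24354451149802 -5084406722227/24354451149802; -949728367446/12177225574901 662421018627/12177225574901]
step 2: x' = x̄ + K·y = [43335106060676/12177225574901, 11697096781639/12177225574901, 43974725514672/12177225574901]
step 2: P' = (I − K·H)·P̄ = [45445724458611/12177225574901 9067863757020/12177225574901 38290718476389/12177225574901; 9067863757020/12177225574901 8275086575027/24354451149802 7640582431080/12177225574901; 38290718476389/12177225574901 7640582431080/12177225574901 33830149100633/12177225574901]

step 0: x' = [-514612/160441, -138683/160441, -533241/160441], P' = [2958186/160441 599517/160441 2579982/160441; 599517/160441 153396/160441 522777/160441; 2579982/160441 522777/160441 2271346/160441]
step 1: x' = [1630883287/805196195, -945740327/1610392390, 1171610424/805196195], P' = [3112462473/805196195 628333131/805196195 2616216861/805196195; 628333131/805196195 1124932073/3220784780 527685627/805196195; 2616216861/805196195 527685627/805196195 2303494307/805196195]
step 2: x' = [43335106060676/12177225574901, 11697096781639/12177225574901, 43974725514672/12177225574901], P' = [45445724458611/12177225574901 9067863757020/12177225574901 38290718476389/12177225574901; 9067863757020/12177225574901 8275086575027/24354451149802 7640582431080/12177225574901; 38290718476389/12177225574901 7640582431080/12177225574901 33830149100633/12177225574901]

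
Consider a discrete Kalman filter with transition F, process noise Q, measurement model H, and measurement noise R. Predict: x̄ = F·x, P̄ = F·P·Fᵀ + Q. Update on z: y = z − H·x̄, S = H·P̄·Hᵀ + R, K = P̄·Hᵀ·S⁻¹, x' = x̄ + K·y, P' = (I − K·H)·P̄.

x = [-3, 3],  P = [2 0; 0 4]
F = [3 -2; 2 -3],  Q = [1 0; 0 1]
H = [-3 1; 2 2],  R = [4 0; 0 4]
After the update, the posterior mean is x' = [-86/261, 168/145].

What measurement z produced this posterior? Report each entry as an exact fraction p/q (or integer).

x̄ = F·x = [-15, -15]
P̄ = F·P·Fᵀ + Q = [35 36; 36 45]
S = H·P̄·Hᵀ + R = [148 -264; -264 612]
K = P̄·Hᵀ·S⁻¹ = [-79/348 35/261; 117/580 51/145]
x' − x̄ = [3829/261, 2343/145] = K·y
y = (KᵀK)⁻¹·Kᵀ·(x' − x̄) = [-28, 62]
z = y + H·x̄ = [-28, 62] + [30, -60] = [2, 2]

z = [2, 2]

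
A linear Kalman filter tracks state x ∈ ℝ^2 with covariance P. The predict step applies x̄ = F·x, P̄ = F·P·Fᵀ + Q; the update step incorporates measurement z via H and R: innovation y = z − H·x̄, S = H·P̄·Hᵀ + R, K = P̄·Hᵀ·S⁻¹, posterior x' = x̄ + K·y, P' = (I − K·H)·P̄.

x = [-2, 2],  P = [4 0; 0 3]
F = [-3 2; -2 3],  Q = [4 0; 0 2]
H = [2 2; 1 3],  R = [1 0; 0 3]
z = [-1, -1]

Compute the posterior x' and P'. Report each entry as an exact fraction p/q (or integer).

x' = [-1943/6050, -193/1100]
P' = [3063/3025 -387/550; -387/550 63/100]

x̄ = F·x = [10, 10]
P̄ = F·P·Fᵀ + Q = [52 42; 42 45]
y = z − H·x̄ = [-41, -41]
S = H·P̄·Hᵀ + R = [725 710; 710 712]
K = P̄·Hᵀ·S⁻¹ = [1869/3025 -443/1210; -81/550 87/220]
x' = x̄ + K·y = [-1943/6050, -193/1100]
P' = (I − K·H)·P̄ = [3063/3025 -387/550; -387/550 63/100]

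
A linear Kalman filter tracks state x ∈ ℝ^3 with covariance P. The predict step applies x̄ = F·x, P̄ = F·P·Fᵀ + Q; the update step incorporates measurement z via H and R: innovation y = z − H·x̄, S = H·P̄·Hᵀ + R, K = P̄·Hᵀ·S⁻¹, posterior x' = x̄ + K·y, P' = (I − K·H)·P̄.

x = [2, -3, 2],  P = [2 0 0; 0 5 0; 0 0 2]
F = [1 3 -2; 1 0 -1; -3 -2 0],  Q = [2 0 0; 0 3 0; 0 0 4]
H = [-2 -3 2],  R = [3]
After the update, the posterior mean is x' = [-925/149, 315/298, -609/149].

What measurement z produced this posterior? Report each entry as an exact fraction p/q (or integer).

z = [1]

x̄ = F·x = [-11, 0, 0]
P̄ = F·P·Fᵀ + Q = [57 6 -36; 6 7 -6; -36 -6 42]
S = H·P̄·Hᵀ + R = [894]
K = P̄·Hᵀ·S⁻¹ = [-34/149; -15/298; 29/149]
x' − x̄ = [714/149, 315/298, -609/149] = K·y
y = (KᵀK)⁻¹·Kᵀ·(x' − x̄) = [-21]
z = y + H·x̄ = [-21] + [22] = [1]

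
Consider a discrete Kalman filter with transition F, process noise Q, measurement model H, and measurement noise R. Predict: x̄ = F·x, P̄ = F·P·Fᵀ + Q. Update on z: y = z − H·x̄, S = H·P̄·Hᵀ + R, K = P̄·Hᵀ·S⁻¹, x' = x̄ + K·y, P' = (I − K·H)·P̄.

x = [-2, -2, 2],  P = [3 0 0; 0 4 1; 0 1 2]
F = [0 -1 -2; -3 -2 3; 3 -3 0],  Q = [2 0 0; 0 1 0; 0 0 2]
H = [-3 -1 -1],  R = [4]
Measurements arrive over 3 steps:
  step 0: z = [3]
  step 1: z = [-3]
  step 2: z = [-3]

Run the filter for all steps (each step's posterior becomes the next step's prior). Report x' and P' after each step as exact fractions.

step 0: x' = [-1591/347, 5175/347, -1391/347], P' = [1485/347 -3042/347 -1137/347; -3042/347 16509/347 -7267/347; -1137/347 -7267/347 11106/347]
step 1: x' = [1286557/816389, 452238/816389, -2015814/816389], P' = [65266246/816389 -172046793/816389 -23501077/816389; -172046793/816389 460572384/816389 56416403/816389; -23501077/816389 56416403/816389 15745820/816389]
step 2: x' = [141938366013/32346742025, -428328814011/32346742025, 99553863531/32346742025], P' = [867561128049/32346742025 -2183303668128/32346742025 -399956260087/32346742025; -2183303668128/32346742025 5757906225441/32346742025 799493315639/32346742025; -399956260087/32346742025 799493315639/32346742025 463990466006/32346742025]

step 0: x̄ = F·x = [-2, 16, 0]
step 0: P̄ = F·P·Fᵀ + Q = [18 -3 18; -3 50 -12; 18 -12 65]
step 0: y = z − H·x̄ = [13]
step 0: S = H·P̄·Hᵀ + R = [347]
step 0: K = P̄·Hᵀ·S⁻¹ = [-69/347; -29/347; -107/347]
step 0: x' = x̄ + K·y = [-1591/347, 5175/347, -1391/347]
step 0: P' = (I − K·H)·P̄ = [1485/347 -3042/347 -1137/347; -3042/347 16509/347 -7267/347; -1137/347 -7267/347 11106/347]
step 1: x̄ = F·x = [-2393/347, -9750/347, -20298/347]
step 1: P̄ = F·P·Fᵀ + Q = [32559/347 -56833/347 21873/347; -56833/347 250868/347 131733/347; 21873/347 131733/347 217396/347]
step 1: y = z − H·x̄ = [-38268/347]
step 1: S = H·P̄·Hᵀ + R = [816389/347]
step 1: K = P̄·Hᵀ·S⁻¹ = [-62717/816389; -212102/816389; -414748/816389]
step 1: x' = x̄ + K·y = [1286557/816389, 452238/816389, -2015814/816389]
step 1: P' = (I − K·H)·P̄ = [65266246/816389 -172046793/816389 -23501077/816389; -172046793/816389 460572384/816389 56416403/816389; -23501077/816389 56416403/816389 15745820/816389]
step 2: x̄ = F·x = [3579390/816389, -10811589/816389, 2502957/816389]
step 2: P̄ = F·P·Fᵀ + Q = [750854054/816389 225939410/816389 2377362411/816389; 225939410/816389 253675553/816389 940640391/816389; 2377362411/816389 940640391/816389 7831022722/816389]
step 2: y = z − H·x̄ = [-19629/816389]
step 2: S = H·P̄·Hᵀ + R = [32346742025/816389]
step 2: K = P̄·Hᵀ·S⁻¹ = [-4855863983/32346742025; -1872134174/32346742025; -15903750346/32346742025]
step 2: x' = x̄ + K·y = [141938366013/32346742025, -428328814011/32346742025, 99553863531/32346742025]
step 2: P' = (I − K·H)·P̄ = [867561128049/32346742025 -2183303668128/32346742025 -399956260087/32346742025; -2183303668128/32346742025 5757906225441/32346742025 799493315639/32346742025; -399956260087/32346742025 799493315639/32346742025 463990466006/32346742025]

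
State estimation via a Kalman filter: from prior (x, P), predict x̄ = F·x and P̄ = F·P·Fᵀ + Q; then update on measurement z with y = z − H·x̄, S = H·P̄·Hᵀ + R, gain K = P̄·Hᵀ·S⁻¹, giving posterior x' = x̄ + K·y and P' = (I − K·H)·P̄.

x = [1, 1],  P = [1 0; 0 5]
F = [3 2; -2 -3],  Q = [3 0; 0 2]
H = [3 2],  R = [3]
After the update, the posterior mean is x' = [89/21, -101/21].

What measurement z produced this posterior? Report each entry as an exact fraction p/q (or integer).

x̄ = F·x = [5, -5]
P̄ = F·P·Fᵀ + Q = [32 -36; -36 51]
S = H·P̄·Hᵀ + R = [63]
K = P̄·Hᵀ·S⁻¹ = [8/21; -2/21]
x' − x̄ = [-16/21, 4/21] = K·y
y = (KᵀK)⁻¹·Kᵀ·(x' − x̄) = [-2]
z = y + H·x̄ = [-2] + [5] = [3]

z = [3]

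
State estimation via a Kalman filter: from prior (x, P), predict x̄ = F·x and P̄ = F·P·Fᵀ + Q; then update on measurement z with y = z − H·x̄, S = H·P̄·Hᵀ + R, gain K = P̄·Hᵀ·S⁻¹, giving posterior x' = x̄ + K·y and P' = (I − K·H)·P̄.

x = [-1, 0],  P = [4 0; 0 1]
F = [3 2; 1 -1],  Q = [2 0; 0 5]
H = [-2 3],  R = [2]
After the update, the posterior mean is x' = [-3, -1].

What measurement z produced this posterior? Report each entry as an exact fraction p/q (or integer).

z = [3]

x̄ = F·x = [-3, -1]
P̄ = F·P·Fᵀ + Q = [42 10; 10 10]
S = H·P̄·Hᵀ + R = [140]
K = P̄·Hᵀ·S⁻¹ = [-27/70; 1/14]
x' − x̄ = [0, 0] = K·y
y = (KᵀK)⁻¹·Kᵀ·(x' − x̄) = [0]
z = y + H·x̄ = [0] + [3] = [3]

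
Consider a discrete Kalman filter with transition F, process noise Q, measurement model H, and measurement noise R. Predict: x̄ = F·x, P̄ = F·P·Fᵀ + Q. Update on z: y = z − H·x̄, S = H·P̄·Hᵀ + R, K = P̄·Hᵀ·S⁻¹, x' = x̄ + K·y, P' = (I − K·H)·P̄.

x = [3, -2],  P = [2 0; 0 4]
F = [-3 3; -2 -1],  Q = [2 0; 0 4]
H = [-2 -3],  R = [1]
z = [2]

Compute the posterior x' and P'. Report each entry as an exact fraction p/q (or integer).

x̄ = F·x = [-15, -4]
P̄ = F·P·Fᵀ + Q = [56 0; 0 16]
y = z − H·x̄ = [-40]
S = H·P̄·Hᵀ + R = [369]
K = P̄·Hᵀ·S⁻¹ = [-112/369; -16/123]
x' = x̄ + K·y = [-1055/369, 148/123]
P' = (I − K·H)·P̄ = [8120/369 -1792/123; -1792/123 400/41]

x' = [-1055/369, 148/123]
P' = [8120/369 -1792/123; -1792/123 400/41]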